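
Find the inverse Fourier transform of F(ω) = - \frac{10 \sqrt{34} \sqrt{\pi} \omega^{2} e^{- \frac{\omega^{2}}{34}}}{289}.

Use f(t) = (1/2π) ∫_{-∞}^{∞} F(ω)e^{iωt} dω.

f(t) = 5 \left(34 t^{2} - 2\right) e^{- \frac{17 t^{2}}{2}}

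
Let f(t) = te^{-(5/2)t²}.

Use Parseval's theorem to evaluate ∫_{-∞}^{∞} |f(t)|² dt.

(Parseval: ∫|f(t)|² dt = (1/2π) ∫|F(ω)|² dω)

∫|f(t)|² dt = \frac{\sqrt{5} \sqrt{\pi}}{50}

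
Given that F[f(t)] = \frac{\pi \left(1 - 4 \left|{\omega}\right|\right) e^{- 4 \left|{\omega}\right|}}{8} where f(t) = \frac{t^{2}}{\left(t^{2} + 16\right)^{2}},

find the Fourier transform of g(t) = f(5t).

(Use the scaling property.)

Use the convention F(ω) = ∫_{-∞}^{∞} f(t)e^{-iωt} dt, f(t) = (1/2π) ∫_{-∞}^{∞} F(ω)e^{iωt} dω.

F[g](ω) = \frac{\pi \left(5 - 4 \left|{\omega}\right|\right) e^{- \frac{4 \left|{\omega}\right|}{5}}}{200}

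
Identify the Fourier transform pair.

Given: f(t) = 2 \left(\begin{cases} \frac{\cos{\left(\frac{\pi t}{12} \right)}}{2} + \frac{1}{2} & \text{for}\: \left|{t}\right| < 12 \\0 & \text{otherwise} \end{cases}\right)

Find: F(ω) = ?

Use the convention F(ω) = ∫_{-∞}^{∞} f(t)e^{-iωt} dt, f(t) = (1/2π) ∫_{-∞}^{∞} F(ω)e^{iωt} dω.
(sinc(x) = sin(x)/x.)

F(ω) = - \frac{24 \pi^{2} \operatorname{sinc}{\left(12 \omega \right)}}{144 \omega^{2} - \pi^{2}}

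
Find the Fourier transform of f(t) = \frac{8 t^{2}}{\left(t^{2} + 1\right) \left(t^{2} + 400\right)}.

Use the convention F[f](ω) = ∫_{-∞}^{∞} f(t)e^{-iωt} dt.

F(ω) = \frac{8 \pi \left(20 - e^{19 \left|{\omega}\right|}\right) e^{- 20 \left|{\omega}\right|}}{399}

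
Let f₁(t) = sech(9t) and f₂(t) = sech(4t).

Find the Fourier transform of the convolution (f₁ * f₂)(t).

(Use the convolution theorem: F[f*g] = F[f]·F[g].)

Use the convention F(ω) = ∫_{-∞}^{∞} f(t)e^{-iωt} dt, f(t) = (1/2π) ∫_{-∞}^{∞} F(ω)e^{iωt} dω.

F[f₁*f₂](ω) = \frac{\pi^{2}}{36 \cosh{\left(\frac{\pi \omega}{18} \right)} \cosh{\left(\frac{\pi \omega}{8} \right)}}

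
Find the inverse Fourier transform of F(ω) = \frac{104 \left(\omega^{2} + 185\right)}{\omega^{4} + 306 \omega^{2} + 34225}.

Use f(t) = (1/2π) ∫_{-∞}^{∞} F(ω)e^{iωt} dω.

f(t) = 4 e^{- 13 \left|{t}\right|} \cos{\left(4 \left|{t}\right| \right)}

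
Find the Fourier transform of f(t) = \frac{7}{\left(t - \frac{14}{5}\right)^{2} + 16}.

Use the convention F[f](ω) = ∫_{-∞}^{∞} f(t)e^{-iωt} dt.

F(ω) = \frac{7 \pi e^{- \frac{14 i \omega}{5} - 4 \left|{\omega}\right|}}{4}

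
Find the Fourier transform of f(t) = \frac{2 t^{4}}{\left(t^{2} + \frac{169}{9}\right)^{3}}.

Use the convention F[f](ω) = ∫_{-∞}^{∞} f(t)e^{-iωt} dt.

F(ω) = \frac{\pi \left(169 \omega^{2} - 195 \left|{\omega}\right| + 27\right) e^{- \frac{13 \left|{\omega}\right|}{3}}}{156}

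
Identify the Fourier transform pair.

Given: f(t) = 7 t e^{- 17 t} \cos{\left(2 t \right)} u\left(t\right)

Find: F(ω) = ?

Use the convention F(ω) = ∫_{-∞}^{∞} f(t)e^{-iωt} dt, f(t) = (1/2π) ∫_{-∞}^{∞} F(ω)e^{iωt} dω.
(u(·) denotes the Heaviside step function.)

F(ω) = \frac{7 \left(\left(i \omega + 17\right)^{2} - 4\right)}{\left(\left(i \omega + 17\right)^{2} + 4\right)^{2}}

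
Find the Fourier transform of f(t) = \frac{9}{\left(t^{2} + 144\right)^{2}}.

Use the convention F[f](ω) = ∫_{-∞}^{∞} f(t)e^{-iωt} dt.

F(ω) = \frac{\pi \left(12 \left|{\omega}\right| + 1\right) e^{- 12 \left|{\omega}\right|}}{384}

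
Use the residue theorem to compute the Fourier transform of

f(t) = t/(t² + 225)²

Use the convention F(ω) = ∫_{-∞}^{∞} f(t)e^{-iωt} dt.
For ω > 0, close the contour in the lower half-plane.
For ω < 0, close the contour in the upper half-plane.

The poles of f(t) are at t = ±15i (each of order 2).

Let g(z) = f(z)e^{-iωz}; for large |z| the factor e^{-iωz} decays in the lower half-plane when ω > 0 and in the upper half-plane when ω < 0.

Case ω > 0 (lower half-plane, clockwise contour ⇒ F(ω) = -2πi·ΣRes):
  Res_{z = - 15 i} g(z) = \frac{\omega e^{- 15 \omega}}{60} (pole of order 2)
  F(ω) = -2πi·ΣRes = - \frac{i \pi \omega e^{- 15 \omega}}{30}

Case ω < 0 (upper half-plane, counterclockwise contour ⇒ F(ω) = +2πi·ΣRes):
  Res_{z = 15 i} g(z) = - \frac{\omega e^{15 \omega}}{60} (pole of order 2)
  F(ω) = 2πi·ΣRes = - \frac{i \pi \omega e^{15 \omega}}{30}

Both cases combine into a single formula in |ω|:

F(ω) = - \frac{i \pi \omega e^{- 15 \left|{\omega}\right|}}{30}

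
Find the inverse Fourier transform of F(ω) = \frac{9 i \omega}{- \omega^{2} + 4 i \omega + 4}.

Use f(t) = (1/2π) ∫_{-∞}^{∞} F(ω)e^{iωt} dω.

f(t) = 9 \left(1 - 2 t\right) e^{- 2 t} u\left(t\right)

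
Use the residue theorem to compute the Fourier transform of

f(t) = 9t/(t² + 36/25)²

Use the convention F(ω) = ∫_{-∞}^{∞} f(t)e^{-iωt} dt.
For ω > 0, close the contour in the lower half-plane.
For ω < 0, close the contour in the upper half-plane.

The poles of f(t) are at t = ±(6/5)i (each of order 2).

Let g(z) = f(z)e^{-iωz}; for large |z| the factor e^{-iωz} decays in the lower half-plane when ω > 0 and in the upper half-plane when ω < 0.

Case ω > 0 (lower half-plane, clockwise contour ⇒ F(ω) = -2πi·ΣRes):
  Res_{z = - \frac{6 i}{5}} g(z) = \frac{15 \omega e^{- \frac{6 \omega}{5}}}{8} (pole of order 2)
  F(ω) = -2πi·ΣRes = - \frac{15 i \pi \omega e^{- \frac{6 \omega}{5}}}{4}

Case ω < 0 (upper half-plane, counterclockwise contour ⇒ F(ω) = +2πi·ΣRes):
  Res_{z = \frac{6 i}{5}} g(z) = - \frac{15 \omega e^{\frac{6 \omega}{5}}}{8} (pole of order 2)
  F(ω) = 2πi·ΣRes = - \frac{15 i \pi \omega e^{\frac{6 \omega}{5}}}{4}

Both cases combine into a single formula in |ω|:

F(ω) = - \frac{15 i \pi \omega e^{- \frac{6 \left|{\omega}\right|}{5}}}{4}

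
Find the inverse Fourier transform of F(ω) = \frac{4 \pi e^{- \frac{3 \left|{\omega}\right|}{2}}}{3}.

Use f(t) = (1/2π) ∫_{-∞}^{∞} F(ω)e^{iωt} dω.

f(t) = \frac{2}{t^{2} + \frac{9}{4}}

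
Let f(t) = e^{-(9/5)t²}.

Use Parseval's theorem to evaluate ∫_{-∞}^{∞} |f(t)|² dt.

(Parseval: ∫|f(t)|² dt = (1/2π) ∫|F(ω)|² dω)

∫|f(t)|² dt = \frac{\sqrt{10} \sqrt{\pi}}{6}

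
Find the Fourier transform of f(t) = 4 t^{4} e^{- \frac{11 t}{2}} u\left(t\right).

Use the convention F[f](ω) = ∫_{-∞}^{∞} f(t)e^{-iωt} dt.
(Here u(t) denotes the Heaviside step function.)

F(ω) = \frac{3072}{\left(2 i \omega + 11\right)^{5}}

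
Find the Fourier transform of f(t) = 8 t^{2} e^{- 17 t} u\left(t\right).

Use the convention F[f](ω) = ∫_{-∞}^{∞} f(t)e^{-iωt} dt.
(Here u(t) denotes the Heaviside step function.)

F(ω) = \frac{16}{\left(i \omega + 17\right)^{3}}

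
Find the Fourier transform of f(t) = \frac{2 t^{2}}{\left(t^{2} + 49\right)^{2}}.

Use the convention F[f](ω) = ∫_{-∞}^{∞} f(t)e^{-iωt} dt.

F(ω) = \frac{\pi \left(1 - 7 \left|{\omega}\right|\right) e^{- 7 \left|{\omega}\right|}}{7}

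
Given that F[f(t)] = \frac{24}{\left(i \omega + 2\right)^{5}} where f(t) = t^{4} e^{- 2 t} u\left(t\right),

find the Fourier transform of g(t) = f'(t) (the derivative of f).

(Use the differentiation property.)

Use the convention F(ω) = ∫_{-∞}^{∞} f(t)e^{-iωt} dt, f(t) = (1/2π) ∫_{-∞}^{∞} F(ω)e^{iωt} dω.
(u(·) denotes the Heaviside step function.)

F[g](ω) = \frac{24 i \omega}{\left(i \omega + 2\right)^{5}}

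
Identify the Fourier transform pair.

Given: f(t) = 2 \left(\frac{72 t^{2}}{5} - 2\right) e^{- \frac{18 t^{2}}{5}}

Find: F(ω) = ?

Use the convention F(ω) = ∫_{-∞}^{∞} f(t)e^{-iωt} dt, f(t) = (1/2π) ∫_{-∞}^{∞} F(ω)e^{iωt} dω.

F(ω) = - \frac{5 \sqrt{10} \sqrt{\pi} \omega^{2} e^{- \frac{5 \omega^{2}}{72}}}{54}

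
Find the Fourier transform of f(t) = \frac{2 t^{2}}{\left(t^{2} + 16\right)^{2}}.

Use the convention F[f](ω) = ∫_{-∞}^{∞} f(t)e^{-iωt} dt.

F(ω) = \frac{\pi \left(1 - 4 \left|{\omega}\right|\right) e^{- 4 \left|{\omega}\right|}}{4}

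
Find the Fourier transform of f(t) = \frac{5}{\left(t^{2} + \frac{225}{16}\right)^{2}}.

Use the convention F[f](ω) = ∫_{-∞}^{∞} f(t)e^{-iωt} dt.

F(ω) = \frac{8 \pi \left(15 \left|{\omega}\right| + 4\right) e^{- \frac{15 \left|{\omega}\right|}{4}}}{675}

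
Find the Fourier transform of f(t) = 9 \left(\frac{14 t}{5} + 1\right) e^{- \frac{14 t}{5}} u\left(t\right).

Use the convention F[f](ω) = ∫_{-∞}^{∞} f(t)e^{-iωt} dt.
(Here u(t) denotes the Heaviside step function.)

F(ω) = \frac{45 \left(- 5 i \omega - 28\right)}{25 \omega^{2} - 140 i \omega - 196}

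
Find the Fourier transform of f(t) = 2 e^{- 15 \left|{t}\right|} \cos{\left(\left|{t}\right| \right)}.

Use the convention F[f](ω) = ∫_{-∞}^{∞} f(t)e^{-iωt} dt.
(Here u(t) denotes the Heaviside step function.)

F(ω) = \frac{60 \left(\omega^{2} + 226\right)}{\omega^{4} + 448 \omega^{2} + 51076}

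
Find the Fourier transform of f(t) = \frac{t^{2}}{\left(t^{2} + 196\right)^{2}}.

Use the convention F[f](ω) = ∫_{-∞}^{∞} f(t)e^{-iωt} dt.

F(ω) = \frac{\pi \left(1 - 14 \left|{\omega}\right|\right) e^{- 14 \left|{\omega}\right|}}{28}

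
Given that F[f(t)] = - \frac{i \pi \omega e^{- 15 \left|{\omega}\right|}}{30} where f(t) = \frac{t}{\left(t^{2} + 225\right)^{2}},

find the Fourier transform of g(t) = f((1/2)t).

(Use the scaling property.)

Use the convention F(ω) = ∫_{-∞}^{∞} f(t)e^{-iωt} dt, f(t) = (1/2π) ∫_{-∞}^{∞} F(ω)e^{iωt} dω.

F[g](ω) = - \frac{2 i \pi \omega e^{- 30 \left|{\omega}\right|}}{15}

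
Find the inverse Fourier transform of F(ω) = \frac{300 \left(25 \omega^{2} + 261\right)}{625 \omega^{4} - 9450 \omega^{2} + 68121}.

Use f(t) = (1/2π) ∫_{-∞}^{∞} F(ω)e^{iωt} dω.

f(t) = 5 e^{- \frac{6 \left|{t}\right|}{5}} \cos{\left(3 \left|{t}\right| \right)}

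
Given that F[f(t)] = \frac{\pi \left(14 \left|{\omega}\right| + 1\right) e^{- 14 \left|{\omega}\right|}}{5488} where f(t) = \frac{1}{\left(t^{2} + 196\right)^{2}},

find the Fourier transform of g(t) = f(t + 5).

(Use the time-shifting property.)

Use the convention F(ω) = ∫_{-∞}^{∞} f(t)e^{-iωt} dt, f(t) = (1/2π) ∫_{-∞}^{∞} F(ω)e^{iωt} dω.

F[g](ω) = \frac{\pi \left(14 \left|{\omega}\right| + 1\right) e^{5 i \omega - 14 \left|{\omega}\right|}}{5488}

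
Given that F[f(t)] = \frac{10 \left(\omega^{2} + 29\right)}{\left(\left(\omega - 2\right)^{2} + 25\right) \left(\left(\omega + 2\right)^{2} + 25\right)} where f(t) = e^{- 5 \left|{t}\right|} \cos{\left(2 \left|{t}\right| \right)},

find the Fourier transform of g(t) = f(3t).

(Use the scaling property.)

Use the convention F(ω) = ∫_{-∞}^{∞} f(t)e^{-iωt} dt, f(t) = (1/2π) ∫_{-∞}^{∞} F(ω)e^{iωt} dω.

F[g](ω) = \frac{30 \left(\omega^{2} + 261\right)}{\omega^{4} + 378 \omega^{2} + 68121}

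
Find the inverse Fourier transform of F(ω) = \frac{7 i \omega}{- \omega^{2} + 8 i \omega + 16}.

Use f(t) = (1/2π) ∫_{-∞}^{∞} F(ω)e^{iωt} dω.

f(t) = 7 \left(1 - 4 t\right) e^{- 4 t} u\left(t\right)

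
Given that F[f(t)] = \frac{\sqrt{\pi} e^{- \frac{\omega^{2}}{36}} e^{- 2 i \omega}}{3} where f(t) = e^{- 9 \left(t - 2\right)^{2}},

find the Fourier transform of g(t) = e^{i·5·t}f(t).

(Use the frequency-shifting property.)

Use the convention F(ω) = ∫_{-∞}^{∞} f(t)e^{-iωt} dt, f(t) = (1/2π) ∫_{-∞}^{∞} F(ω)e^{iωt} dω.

F[g](ω) = \frac{\sqrt{\pi} e^{- \frac{\left(\omega - 5\right) \left(\omega - 5 + 72 i\right)}{36}}}{3}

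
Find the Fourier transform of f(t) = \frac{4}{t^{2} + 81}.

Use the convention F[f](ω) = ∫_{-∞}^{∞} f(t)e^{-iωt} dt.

F(ω) = \frac{4 \pi e^{- 9 \left|{\omega}\right|}}{9}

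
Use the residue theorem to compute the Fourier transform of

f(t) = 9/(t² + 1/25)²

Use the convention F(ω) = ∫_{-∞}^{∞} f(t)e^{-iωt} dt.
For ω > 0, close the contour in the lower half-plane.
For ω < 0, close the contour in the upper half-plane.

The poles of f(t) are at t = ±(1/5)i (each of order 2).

Let g(z) = f(z)e^{-iωz}; for large |z| the factor e^{-iωz} decays in the lower half-plane when ω > 0 and in the upper half-plane when ω < 0.

Case ω > 0 (lower half-plane, clockwise contour ⇒ F(ω) = -2πi·ΣRes):
  Res_{z = - \frac{i}{5}} g(z) = \frac{225 i \left(\omega + 5\right) e^{- \frac{\omega}{5}}}{4} (pole of order 2)
  F(ω) = -2πi·ΣRes = \frac{225 \pi \left(\omega + 5\right) e^{- \frac{\omega}{5}}}{2}

Case ω < 0 (upper half-plane, counterclockwise contour ⇒ F(ω) = +2πi·ΣRes):
  Res_{z = \frac{i}{5}} g(z) = \frac{225 i \left(\omega - 5\right) e^{\frac{\omega}{5}}}{4} (pole of order 2)
  F(ω) = 2πi·ΣRes = \frac{225 \pi \left(5 - \omega\right) e^{\frac{\omega}{5}}}{2}

Both cases combine into a single formula in |ω|:

F(ω) = \frac{225 \pi \left(\left|{\omega}\right| + 5\right) e^{- \frac{\left|{\omega}\right|}{5}}}{2}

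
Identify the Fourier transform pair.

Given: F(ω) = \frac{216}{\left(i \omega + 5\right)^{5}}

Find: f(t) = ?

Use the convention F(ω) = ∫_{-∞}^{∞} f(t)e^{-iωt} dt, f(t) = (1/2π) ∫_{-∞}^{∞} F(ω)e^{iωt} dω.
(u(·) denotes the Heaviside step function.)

f(t) = 9 t^{4} e^{- 5 t} u\left(t\right)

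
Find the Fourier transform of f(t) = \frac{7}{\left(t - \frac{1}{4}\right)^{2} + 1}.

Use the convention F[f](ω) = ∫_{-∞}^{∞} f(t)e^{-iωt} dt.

F(ω) = 7 \pi e^{- \frac{i \omega}{4} - \left|{\omega}\right|}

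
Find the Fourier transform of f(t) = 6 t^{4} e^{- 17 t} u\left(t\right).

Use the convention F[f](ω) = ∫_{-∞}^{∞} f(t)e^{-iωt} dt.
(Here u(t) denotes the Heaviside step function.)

F(ω) = \frac{144}{\left(i \omega + 17\right)^{5}}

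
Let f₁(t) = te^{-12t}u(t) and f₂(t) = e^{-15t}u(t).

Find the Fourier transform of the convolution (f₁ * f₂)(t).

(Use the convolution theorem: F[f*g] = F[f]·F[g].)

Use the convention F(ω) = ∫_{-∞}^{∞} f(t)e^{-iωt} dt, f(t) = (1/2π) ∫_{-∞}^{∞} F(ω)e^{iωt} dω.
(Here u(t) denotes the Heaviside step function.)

F[f₁*f₂](ω) = \frac{1}{\left(i \omega + 12\right)^{2} \left(i \omega + 15\right)}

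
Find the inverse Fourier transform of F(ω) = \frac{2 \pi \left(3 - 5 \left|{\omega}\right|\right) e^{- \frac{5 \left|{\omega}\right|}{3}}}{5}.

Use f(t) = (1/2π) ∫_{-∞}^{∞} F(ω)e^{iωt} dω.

f(t) = \frac{4 t^{2}}{\left(t^{2} + \frac{25}{9}\right)^{2}}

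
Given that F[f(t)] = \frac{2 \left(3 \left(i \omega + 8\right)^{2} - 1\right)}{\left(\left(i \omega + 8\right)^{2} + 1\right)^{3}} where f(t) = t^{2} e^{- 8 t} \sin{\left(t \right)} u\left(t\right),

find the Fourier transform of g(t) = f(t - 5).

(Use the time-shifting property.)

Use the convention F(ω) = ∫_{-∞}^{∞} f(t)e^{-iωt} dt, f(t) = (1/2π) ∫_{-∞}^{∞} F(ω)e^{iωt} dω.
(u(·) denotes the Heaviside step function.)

F[g](ω) = \frac{2 \left(3 \left(i \omega + 8\right)^{2} - 1\right) e^{- 5 i \omega}}{\left(\left(i \omega + 8\right)^{2} + 1\right)^{3}}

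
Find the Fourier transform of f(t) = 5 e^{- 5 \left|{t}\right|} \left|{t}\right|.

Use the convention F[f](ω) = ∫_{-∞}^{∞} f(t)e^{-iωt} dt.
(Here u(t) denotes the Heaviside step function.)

F(ω) = \frac{10 \left(25 - \omega^{2}\right)}{\left(\omega^{2} + 25\right)^{2}}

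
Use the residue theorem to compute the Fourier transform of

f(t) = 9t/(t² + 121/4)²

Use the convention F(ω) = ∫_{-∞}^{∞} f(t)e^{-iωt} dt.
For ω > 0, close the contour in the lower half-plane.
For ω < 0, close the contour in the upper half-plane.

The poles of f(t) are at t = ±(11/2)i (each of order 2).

Let g(z) = f(z)e^{-iωz}; for large |z| the factor e^{-iωz} decays in the lower half-plane when ω > 0 and in the upper half-plane when ω < 0.

Case ω > 0 (lower half-plane, clockwise contour ⇒ F(ω) = -2πi·ΣRes):
  Res_{z = - \frac{11 i}{2}} g(z) = \frac{9 \omega e^{- \frac{11 \omega}{2}}}{22} (pole of order 2)
  F(ω) = -2πi·ΣRes = - \frac{9 i \pi \omega e^{- \frac{11 \omega}{2}}}{11}

Case ω < 0 (upper half-plane, counterclockwise contour ⇒ F(ω) = +2πi·ΣRes):
  Res_{z = \frac{11 i}{2}} g(z) = - \frac{9 \omega e^{\frac{11 \omega}{2}}}{22} (pole of order 2)
  F(ω) = 2πi·ΣRes = - \frac{9 i \pi \omega e^{\frac{11 \omega}{2}}}{11}

Both cases combine into a single formula in |ω|:

F(ω) = - \frac{9 i \pi \omega e^{- \frac{11 \left|{\omega}\right|}{2}}}{11}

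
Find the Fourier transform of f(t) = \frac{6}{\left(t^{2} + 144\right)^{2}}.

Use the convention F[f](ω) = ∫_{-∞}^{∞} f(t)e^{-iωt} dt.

F(ω) = \frac{\pi \left(12 \left|{\omega}\right| + 1\right) e^{- 12 \left|{\omega}\right|}}{576}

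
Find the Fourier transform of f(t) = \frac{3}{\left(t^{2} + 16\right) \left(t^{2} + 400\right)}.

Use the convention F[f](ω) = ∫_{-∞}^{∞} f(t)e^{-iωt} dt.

F(ω) = \frac{\pi \left(5 e^{16 \left|{\omega}\right|} - 1\right) e^{- 20 \left|{\omega}\right|}}{2560}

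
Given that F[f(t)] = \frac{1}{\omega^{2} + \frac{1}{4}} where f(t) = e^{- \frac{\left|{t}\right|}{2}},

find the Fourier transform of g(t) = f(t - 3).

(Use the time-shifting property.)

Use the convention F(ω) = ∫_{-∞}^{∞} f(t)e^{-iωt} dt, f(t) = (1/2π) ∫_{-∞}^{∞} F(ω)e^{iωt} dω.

F[g](ω) = \frac{4 e^{- 3 i \omega}}{4 \omega^{2} + 1}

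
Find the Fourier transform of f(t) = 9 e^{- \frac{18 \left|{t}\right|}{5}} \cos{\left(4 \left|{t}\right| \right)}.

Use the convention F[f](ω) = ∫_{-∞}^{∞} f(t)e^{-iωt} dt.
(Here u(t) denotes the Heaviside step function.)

F(ω) = \frac{1620 \left(25 \omega^{2} + 724\right)}{625 \omega^{4} - 3800 \omega^{2} + 524176}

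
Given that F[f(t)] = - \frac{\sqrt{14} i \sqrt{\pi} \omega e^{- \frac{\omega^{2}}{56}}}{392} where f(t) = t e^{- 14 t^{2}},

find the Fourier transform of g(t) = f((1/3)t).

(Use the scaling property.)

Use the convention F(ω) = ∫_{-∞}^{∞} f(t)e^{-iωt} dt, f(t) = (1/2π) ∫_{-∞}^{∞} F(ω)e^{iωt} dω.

F[g](ω) = - \frac{9 \sqrt{14} i \sqrt{\pi} \omega e^{- \frac{9 \omega^{2}}{56}}}{392}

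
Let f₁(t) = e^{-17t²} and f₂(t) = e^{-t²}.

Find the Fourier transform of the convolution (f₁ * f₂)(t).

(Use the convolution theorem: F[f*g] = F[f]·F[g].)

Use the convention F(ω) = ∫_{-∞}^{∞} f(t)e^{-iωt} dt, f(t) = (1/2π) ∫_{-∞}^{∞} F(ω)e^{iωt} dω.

F[f₁*f₂](ω) = \frac{\sqrt{17} \pi e^{- \frac{9 \omega^{2}}{34}}}{17}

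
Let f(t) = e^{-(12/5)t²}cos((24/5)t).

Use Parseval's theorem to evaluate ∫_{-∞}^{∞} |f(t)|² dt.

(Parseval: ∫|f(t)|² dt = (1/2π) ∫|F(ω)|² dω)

∫|f(t)|² dt = \frac{\sqrt{30} \sqrt{\pi} \left(1 + e^{\frac{24}{5}}\right)}{24 e^{\frac{24}{5}}}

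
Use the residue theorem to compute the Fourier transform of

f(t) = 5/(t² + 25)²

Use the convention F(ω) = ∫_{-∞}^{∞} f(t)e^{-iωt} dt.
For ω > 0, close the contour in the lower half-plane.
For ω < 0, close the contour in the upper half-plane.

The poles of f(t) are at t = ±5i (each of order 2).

Let g(z) = f(z)e^{-iωz}; for large |z| the factor e^{-iωz} decays in the lower half-plane when ω > 0 and in the upper half-plane when ω < 0.

Case ω > 0 (lower half-plane, clockwise contour ⇒ F(ω) = -2πi·ΣRes):
  Res_{z = - 5 i} g(z) = \frac{i \left(5 \omega + 1\right) e^{- 5 \omega}}{100} (pole of order 2)
  F(ω) = -2πi·ΣRes = \frac{\pi \left(5 \omega + 1\right) e^{- 5 \omega}}{50}

Case ω < 0 (upper half-plane, counterclockwise contour ⇒ F(ω) = +2πi·ΣRes):
  Res_{z = 5 i} g(z) = \frac{i \left(5 \omega - 1\right) e^{5 \omega}}{100} (pole of order 2)
  F(ω) = 2πi·ΣRes = \frac{\pi \left(1 - 5 \omega\right) e^{5 \omega}}{50}

Both cases combine into a single formula in |ω|:

F(ω) = \frac{\pi \left(5 \left|{\omega}\right| + 1\right) e^{- 5 \left|{\omega}\right|}}{50}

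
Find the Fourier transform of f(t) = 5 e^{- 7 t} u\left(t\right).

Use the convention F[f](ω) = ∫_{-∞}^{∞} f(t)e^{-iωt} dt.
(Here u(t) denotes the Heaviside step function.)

F(ω) = \frac{5}{i \omega + 7}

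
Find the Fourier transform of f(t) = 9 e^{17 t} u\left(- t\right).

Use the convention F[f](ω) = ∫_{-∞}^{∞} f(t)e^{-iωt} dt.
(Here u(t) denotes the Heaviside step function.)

F(ω) = - \frac{9}{i \omega - 17}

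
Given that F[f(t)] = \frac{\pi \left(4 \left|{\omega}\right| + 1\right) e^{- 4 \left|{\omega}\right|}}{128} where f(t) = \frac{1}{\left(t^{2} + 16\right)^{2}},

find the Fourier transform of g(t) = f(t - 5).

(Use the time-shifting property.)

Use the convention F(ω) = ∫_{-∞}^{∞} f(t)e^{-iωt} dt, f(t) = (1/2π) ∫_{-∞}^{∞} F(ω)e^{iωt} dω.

F[g](ω) = \frac{\pi \left(4 \left|{\omega}\right| + 1\right) e^{- 5 i \omega - 4 \left|{\omega}\right|}}{128}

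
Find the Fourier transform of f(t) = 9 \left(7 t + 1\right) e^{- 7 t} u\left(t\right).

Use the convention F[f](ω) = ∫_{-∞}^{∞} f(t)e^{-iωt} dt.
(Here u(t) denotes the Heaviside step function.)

F(ω) = \frac{9 \left(- i \omega - 14\right)}{\omega^{2} - 14 i \omega - 49}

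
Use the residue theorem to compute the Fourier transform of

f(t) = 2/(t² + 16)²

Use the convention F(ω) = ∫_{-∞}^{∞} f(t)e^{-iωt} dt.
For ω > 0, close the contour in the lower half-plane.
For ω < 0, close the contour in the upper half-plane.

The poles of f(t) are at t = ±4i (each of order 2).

Let g(z) = f(z)e^{-iωz}; for large |z| the factor e^{-iωz} decays in the lower half-plane when ω > 0 and in the upper half-plane when ω < 0.

Case ω > 0 (lower half-plane, clockwise contour ⇒ F(ω) = -2πi·ΣRes):
  Res_{z = - 4 i} g(z) = \frac{i \left(4 \omega + 1\right) e^{- 4 \omega}}{128} (pole of order 2)
  F(ω) = -2πi·ΣRes = \frac{\pi \left(4 \omega + 1\right) e^{- 4 \omega}}{64}

Case ω < 0 (upper half-plane, counterclockwise contour ⇒ F(ω) = +2πi·ΣRes):
  Res_{z = 4 i} g(z) = \frac{i \left(4 \omega - 1\right) e^{4 \omega}}{128} (pole of order 2)
  F(ω) = 2πi·ΣRes = \frac{\pi \left(1 - 4 \omega\right) e^{4 \omega}}{64}

Both cases combine into a single formula in |ω|:

F(ω) = \frac{\pi \left(4 \left|{\omega}\right| + 1\right) e^{- 4 \left|{\omega}\right|}}{64}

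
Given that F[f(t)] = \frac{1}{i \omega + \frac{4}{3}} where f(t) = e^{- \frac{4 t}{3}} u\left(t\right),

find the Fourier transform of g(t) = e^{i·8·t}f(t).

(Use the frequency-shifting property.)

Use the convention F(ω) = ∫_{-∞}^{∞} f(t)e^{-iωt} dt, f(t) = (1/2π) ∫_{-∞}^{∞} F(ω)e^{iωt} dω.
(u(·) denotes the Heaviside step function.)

F[g](ω) = \frac{3}{3 i \left(\omega - 8\right) + 4}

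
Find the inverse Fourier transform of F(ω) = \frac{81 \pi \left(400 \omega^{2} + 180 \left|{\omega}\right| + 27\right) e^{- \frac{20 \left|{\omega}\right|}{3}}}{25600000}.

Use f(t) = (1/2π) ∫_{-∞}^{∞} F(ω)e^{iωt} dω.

f(t) = \frac{3}{\left(t^{2} + \frac{400}{9}\right)^{3}}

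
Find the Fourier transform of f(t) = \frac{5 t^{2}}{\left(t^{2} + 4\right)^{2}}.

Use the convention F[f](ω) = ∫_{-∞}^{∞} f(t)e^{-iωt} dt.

F(ω) = \frac{5 \pi \left(1 - 2 \left|{\omega}\right|\right) e^{- 2 \left|{\omega}\right|}}{4}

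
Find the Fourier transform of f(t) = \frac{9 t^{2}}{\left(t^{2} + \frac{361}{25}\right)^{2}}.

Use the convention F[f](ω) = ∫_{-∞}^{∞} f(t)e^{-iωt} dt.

F(ω) = \frac{9 \pi \left(5 - 19 \left|{\omega}\right|\right) e^{- \frac{19 \left|{\omega}\right|}{5}}}{38}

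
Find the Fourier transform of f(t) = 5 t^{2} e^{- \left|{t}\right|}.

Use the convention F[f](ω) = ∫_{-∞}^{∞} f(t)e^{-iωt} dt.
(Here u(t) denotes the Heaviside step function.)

F(ω) = \frac{20 \left(1 - 3 \omega^{2}\right)}{\left(\omega^{2} + 1\right)^{3}}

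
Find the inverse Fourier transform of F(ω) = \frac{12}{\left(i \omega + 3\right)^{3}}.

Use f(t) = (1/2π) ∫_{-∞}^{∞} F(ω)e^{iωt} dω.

f(t) = 6 t^{2} e^{- 3 t} u\left(t\right)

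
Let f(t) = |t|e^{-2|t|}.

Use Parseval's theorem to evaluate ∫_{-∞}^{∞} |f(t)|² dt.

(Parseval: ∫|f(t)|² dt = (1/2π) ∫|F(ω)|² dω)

∫|f(t)|² dt = \frac{1}{16}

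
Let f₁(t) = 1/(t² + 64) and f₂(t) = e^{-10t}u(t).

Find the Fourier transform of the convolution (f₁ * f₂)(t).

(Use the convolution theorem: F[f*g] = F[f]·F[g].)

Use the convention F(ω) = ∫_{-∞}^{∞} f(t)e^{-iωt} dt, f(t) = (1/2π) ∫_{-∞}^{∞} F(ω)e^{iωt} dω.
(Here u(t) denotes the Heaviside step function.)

F[f₁*f₂](ω) = \frac{\pi e^{- 8 \left|{\omega}\right|}}{8 \left(i \omega + 10\right)}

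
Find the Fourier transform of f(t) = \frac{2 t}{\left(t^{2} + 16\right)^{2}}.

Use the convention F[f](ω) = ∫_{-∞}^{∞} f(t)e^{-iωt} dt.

F(ω) = - \frac{i \pi \omega e^{- 4 \left|{\omega}\right|}}{4}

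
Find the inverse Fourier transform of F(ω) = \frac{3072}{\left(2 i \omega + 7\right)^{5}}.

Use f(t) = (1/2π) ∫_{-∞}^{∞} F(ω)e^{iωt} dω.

f(t) = 4 t^{4} e^{- \frac{7 t}{2}} u\left(t\right)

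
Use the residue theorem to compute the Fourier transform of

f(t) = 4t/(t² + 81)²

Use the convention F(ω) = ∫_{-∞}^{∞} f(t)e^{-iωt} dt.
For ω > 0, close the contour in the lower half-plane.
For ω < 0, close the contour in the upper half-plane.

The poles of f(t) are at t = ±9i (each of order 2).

Let g(z) = f(z)e^{-iωz}; for large |z| the factor e^{-iωz} decays in the lower half-plane when ω > 0 and in the upper half-plane when ω < 0.

Case ω > 0 (lower half-plane, clockwise contour ⇒ F(ω) = -2πi·ΣRes):
  Res_{z = - 9 i} g(z) = \frac{\omega e^{- 9 \omega}}{9} (pole of order 2)
  F(ω) = -2πi·ΣRes = - \frac{2 i \pi \omega e^{- 9 \omega}}{9}

Case ω < 0 (upper half-plane, counterclockwise contour ⇒ F(ω) = +2πi·ΣRes):
  Res_{z = 9 i} g(z) = - \frac{\omega e^{9 \omega}}{9} (pole of order 2)
  F(ω) = 2πi·ΣRes = - \frac{2 i \pi \omega e^{9 \omega}}{9}

Both cases combine into a single formula in |ω|:

F(ω) = - \frac{2 i \pi \omega e^{- 9 \left|{\omega}\right|}}{9}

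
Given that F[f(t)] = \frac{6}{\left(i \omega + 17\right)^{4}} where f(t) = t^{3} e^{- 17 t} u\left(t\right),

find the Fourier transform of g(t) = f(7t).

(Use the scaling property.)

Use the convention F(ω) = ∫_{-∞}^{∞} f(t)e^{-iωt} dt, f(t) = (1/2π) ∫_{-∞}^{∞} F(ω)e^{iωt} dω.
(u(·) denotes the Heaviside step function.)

F[g](ω) = \frac{2058}{\left(i \omega + 119\right)^{4}}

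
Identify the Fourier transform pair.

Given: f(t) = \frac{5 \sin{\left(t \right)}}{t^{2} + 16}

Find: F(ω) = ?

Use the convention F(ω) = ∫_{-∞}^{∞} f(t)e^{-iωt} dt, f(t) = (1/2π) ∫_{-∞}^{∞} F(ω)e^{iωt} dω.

F(ω) = \frac{5 i \pi e^{- 4 \left|{\omega + 1}\right|}}{8} - \frac{5 i \pi e^{- 4 \left|{\omega - 1}\right|}}{8}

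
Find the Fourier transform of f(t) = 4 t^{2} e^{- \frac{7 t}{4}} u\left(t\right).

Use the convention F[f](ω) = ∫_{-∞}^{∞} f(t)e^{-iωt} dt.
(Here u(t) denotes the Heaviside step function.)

F(ω) = \frac{512}{\left(4 i \omega + 7\right)^{3}}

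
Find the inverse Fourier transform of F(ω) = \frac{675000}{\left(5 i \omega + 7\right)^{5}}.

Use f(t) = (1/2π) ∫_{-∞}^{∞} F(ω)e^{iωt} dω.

f(t) = 9 t^{4} e^{- \frac{7 t}{5}} u\left(t\right)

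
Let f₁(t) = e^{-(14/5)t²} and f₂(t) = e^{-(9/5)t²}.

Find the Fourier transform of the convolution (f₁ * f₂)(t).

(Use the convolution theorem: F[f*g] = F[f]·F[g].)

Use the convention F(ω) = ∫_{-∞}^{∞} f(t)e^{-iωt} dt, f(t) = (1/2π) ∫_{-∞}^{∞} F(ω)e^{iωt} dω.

F[f₁*f₂](ω) = \frac{5 \sqrt{14} \pi e^{- \frac{115 \omega^{2}}{504}}}{42}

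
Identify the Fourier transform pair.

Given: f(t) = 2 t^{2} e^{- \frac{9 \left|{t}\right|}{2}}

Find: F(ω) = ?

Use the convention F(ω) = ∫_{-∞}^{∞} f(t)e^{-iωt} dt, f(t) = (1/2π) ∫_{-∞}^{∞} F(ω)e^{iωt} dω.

F(ω) = \frac{1728 \left(27 - 4 \omega^{2}\right)}{\left(4 \omega^{2} + 81\right)^{3}}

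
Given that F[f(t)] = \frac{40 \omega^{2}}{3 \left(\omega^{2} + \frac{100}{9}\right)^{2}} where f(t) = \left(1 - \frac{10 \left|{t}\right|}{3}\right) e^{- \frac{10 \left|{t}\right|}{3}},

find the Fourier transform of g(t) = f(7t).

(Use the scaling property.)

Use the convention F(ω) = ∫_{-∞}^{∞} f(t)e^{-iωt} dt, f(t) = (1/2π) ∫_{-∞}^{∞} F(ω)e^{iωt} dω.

F[g](ω) = \frac{7560 \omega^{2}}{\left(9 \omega^{2} + 4900\right)^{2}}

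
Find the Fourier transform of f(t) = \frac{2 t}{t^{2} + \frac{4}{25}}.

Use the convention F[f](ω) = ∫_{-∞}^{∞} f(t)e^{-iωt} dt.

F(ω) = - 2 i \pi e^{- \frac{2 \left|{\omega}\right|}{5}} \operatorname{sign}{\left(\omega \right)}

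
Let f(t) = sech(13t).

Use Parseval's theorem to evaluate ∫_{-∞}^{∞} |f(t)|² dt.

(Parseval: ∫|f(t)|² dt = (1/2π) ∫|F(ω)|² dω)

∫|f(t)|² dt = \frac{2}{13}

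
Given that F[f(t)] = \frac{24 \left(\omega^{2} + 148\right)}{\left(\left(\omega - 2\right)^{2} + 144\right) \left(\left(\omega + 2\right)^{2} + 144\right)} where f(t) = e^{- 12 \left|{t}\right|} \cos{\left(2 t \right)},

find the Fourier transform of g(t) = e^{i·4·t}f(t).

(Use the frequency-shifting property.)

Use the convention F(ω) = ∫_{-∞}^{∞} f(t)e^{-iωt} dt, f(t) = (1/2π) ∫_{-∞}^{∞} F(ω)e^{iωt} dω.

F[g](ω) = \frac{24 \left(\left(\omega - 4\right)^{2} + 148\right)}{\left(\left(\omega - 6\right)^{2} + 144\right) \left(\left(\omega - 2\right)^{2} + 144\right)}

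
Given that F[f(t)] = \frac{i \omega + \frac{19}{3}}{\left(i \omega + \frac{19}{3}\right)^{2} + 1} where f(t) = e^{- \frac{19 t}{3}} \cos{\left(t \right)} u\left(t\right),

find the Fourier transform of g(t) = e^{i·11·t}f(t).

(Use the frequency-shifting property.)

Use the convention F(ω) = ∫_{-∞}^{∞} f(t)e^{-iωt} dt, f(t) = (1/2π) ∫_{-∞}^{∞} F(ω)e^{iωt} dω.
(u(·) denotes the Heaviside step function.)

F[g](ω) = \frac{3 \left(3 i \left(\omega - 11\right) + 19\right)}{\left(3 i \left(\omega - 11\right) + 19\right)^{2} + 9}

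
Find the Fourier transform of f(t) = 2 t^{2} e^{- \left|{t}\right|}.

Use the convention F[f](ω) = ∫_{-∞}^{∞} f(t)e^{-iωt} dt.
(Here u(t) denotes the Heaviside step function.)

F(ω) = \frac{8 \left(1 - 3 \omega^{2}\right)}{\left(\omega^{2} + 1\right)^{3}}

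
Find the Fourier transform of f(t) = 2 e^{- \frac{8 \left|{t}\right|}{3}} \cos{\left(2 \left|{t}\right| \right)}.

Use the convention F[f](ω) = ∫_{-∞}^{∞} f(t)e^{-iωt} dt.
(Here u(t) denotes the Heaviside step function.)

F(ω) = \frac{96 \left(9 \omega^{2} + 100\right)}{81 \omega^{4} + 504 \omega^{2} + 10000}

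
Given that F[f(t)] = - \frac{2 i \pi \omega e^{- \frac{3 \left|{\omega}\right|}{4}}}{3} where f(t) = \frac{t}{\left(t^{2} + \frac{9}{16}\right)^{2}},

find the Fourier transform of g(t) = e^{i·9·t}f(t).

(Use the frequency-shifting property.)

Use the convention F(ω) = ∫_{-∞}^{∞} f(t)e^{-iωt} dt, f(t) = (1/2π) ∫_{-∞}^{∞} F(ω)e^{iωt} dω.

F[g](ω) = \frac{2 i \pi \left(9 - \omega\right) e^{- \frac{3 \left|{\omega - 9}\right|}{4}}}{3}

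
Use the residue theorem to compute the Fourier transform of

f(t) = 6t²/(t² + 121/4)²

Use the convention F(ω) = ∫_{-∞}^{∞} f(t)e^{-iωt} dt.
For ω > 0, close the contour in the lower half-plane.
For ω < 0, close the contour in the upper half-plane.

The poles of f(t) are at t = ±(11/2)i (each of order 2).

Let g(z) = f(z)e^{-iωz}; for large |z| the factor e^{-iωz} decays in the lower half-plane when ω > 0 and in the upper half-plane when ω < 0.

Case ω > 0 (lower half-plane, clockwise contour ⇒ F(ω) = -2πi·ΣRes):
  Res_{z = - \frac{11 i}{2}} g(z) = \frac{3 i \left(2 - 11 \omega\right) e^{- \frac{11 \omega}{2}}}{22} (pole of order 2)
  F(ω) = -2πi·ΣRes = \frac{3 \pi \left(2 - 11 \omega\right) e^{- \frac{11 \omega}{2}}}{11}

Case ω < 0 (upper half-plane, counterclockwise contour ⇒ F(ω) = +2πi·ΣRes):
  Res_{z = \frac{11 i}{2}} g(z) = \frac{3 i \left(- 11 \omega - 2\right) e^{\frac{11 \omega}{2}}}{22} (pole of order 2)
  F(ω) = 2πi·ΣRes = \frac{3 \pi \left(11 \omega + 2\right) e^{\frac{11 \omega}{2}}}{11}

Both cases combine into a single formula in |ω|:

F(ω) = \frac{3 \pi \left(2 - 11 \left|{\omega}\right|\right) e^{- \frac{11 \left|{\omega}\right|}{2}}}{11}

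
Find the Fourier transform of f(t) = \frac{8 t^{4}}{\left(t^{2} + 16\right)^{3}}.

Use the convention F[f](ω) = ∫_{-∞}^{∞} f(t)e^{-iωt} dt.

F(ω) = \frac{\pi \left(16 \omega^{2} - 20 \left|{\omega}\right| + 3\right) e^{- 4 \left|{\omega}\right|}}{4}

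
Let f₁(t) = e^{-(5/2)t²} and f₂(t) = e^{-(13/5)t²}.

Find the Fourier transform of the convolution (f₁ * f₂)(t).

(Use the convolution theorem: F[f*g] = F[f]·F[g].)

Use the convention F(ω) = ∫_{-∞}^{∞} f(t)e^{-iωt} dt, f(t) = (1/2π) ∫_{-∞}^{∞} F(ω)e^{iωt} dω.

F[f₁*f₂](ω) = \frac{\sqrt{26} \pi e^{- \frac{51 \omega^{2}}{260}}}{13}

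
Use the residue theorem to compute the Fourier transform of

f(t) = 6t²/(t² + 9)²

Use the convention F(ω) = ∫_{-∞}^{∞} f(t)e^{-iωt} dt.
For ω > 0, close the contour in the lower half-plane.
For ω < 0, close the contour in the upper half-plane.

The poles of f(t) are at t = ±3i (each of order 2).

Let g(z) = f(z)e^{-iωz}; for large |z| the factor e^{-iωz} decays in the lower half-plane when ω > 0 and in the upper half-plane when ω < 0.

Case ω > 0 (lower half-plane, clockwise contour ⇒ F(ω) = -2πi·ΣRes):
  Res_{z = - 3 i} g(z) = \frac{i \left(1 - 3 \omega\right) e^{- 3 \omega}}{2} (pole of order 2)
  F(ω) = -2πi·ΣRes = \pi \left(1 - 3 \omega\right) e^{- 3 \omega}

Case ω < 0 (upper half-plane, counterclockwise contour ⇒ F(ω) = +2πi·ΣRes):
  Res_{z = 3 i} g(z) = \frac{i \left(- 3 \omega - 1\right) e^{3 \omega}}{2} (pole of order 2)
  F(ω) = 2πi·ΣRes = \pi \left(3 \omega + 1\right) e^{3 \omega}

Both cases combine into a single formula in |ω|:

F(ω) = \pi \left(1 - 3 \left|{\omega}\right|\right) e^{- 3 \left|{\omega}\right|}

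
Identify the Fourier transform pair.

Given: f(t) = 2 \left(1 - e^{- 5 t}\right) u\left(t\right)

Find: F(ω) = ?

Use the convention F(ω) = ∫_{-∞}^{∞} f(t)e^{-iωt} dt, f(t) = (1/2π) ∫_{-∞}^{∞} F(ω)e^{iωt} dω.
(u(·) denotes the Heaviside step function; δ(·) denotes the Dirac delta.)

F(ω) = 2 \pi \delta\left(\omega\right) - \frac{10 i}{\omega \left(i \omega + 5\right)}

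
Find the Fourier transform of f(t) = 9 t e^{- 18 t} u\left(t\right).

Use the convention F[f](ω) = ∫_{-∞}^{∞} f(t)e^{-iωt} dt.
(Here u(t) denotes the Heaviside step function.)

F(ω) = \frac{9}{\left(i \omega + 18\right)^{2}}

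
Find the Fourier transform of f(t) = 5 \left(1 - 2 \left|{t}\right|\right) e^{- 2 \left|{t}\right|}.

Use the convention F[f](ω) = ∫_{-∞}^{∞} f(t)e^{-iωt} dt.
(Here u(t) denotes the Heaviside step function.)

F(ω) = \frac{40 \omega^{2}}{\left(\omega^{2} + 4\right)^{2}}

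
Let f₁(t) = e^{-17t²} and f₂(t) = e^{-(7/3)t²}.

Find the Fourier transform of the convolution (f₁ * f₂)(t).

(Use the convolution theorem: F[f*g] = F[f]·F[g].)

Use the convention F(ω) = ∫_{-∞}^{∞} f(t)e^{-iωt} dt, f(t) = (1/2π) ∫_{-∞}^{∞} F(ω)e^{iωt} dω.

F[f₁*f₂](ω) = \frac{\sqrt{357} \pi e^{- \frac{29 \omega^{2}}{238}}}{119}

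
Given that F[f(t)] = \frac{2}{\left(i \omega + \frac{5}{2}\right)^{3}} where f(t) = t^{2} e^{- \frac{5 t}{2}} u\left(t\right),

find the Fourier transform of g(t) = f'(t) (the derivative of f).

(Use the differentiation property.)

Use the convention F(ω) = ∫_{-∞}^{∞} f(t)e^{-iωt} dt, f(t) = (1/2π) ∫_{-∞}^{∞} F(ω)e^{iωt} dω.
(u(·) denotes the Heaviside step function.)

F[g](ω) = \frac{16 i \omega}{\left(2 i \omega + 5\right)^{3}}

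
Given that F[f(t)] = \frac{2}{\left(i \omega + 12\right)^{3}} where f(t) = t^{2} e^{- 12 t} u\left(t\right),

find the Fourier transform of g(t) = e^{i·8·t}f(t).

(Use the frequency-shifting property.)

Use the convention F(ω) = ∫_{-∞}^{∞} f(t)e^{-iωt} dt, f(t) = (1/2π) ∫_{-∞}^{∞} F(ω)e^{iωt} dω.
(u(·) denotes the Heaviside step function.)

F[g](ω) = \frac{2}{\left(i \left(\omega - 8\right) + 12\right)^{3}}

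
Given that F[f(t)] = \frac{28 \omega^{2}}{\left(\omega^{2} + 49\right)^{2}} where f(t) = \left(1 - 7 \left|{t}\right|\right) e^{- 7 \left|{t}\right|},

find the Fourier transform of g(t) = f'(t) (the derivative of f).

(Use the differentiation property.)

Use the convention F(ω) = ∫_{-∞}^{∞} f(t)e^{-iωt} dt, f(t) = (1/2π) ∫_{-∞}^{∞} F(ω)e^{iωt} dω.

F[g](ω) = \frac{28 i \omega^{3}}{\left(\omega^{2} + 49\right)^{2}}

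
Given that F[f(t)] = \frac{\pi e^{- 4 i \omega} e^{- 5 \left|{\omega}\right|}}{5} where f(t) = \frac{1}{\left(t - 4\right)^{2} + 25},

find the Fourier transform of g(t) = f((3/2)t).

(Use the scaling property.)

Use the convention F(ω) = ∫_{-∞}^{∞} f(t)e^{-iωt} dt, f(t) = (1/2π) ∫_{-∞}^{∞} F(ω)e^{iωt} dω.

F[g](ω) = \frac{2 \pi e^{- \frac{8 i \omega}{3} - \frac{10 \left|{\omega}\right|}{3}}}{15}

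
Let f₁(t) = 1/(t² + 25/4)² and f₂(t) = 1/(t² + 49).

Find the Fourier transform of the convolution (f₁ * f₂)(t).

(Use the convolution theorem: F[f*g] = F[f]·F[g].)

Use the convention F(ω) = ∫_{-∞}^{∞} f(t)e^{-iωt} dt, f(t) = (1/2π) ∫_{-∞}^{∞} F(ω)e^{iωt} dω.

F[f₁*f₂](ω) = \frac{2 \pi^{2} \left(5 \left|{\omega}\right| + 2\right) e^{- \frac{19 \left|{\omega}\right|}{2}}}{875}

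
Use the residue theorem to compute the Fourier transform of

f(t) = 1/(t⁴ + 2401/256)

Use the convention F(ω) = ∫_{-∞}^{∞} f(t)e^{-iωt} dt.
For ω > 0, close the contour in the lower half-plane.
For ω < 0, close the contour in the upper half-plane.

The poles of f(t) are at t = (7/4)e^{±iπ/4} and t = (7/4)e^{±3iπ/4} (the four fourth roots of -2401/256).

Let g(z) = f(z)e^{-iωz}; for large |z| the factor e^{-iωz} decays in the lower half-plane when ω > 0 and in the upper half-plane when ω < 0.

Case ω > 0 (lower half-plane, clockwise contour ⇒ F(ω) = -2πi·ΣRes):
  Res_{z = - \frac{7 \sqrt{2}}{8} - \frac{7 \sqrt{2} i}{8}} g(z) = \frac{8 \sqrt{2} \left(1 + i\right) e^{\frac{7 \sqrt{2} \omega \left(-1 + i\right)}{8}}}{343}
  Res_{z = \frac{7 \sqrt{2}}{8} - \frac{7 \sqrt{2} i}{8}} g(z) = \frac{8 \sqrt{2} \left(-1 + i\right) e^{- \frac{7 \sqrt{2} \omega \left(1 + i\right)}{8}}}{343}
  F(ω) = -2πi·ΣRes = \frac{16 \sqrt{2} \pi \left(\left(1 - i\right) e^{\frac{7 \sqrt{2} i \omega}{4}} + 1 + i\right) e^{- \frac{7 \sqrt{2} \omega \left(1 + i\right)}{8}}}{343} = \frac{64 \pi e^{- \frac{7 \sqrt{2} \omega}{8}} \sin{\left(\frac{7 \sqrt{2} \omega}{8} + \frac{\pi}{4} \right)}}{343}

Case ω < 0 (upper half-plane, counterclockwise contour ⇒ F(ω) = +2πi·ΣRes):
  Res_{z = \frac{7 \sqrt{2}}{8} + \frac{7 \sqrt{2} i}{8}} g(z) = - \frac{8 \sqrt{2} \left(1 + i\right) e^{\frac{7 \sqrt{2} \omega \left(1 - i\right)}{8}}}{343}
  Res_{z = - \frac{7 \sqrt{2}}{8} + \frac{7 \sqrt{2} i}{8}} g(z) = \frac{8 \sqrt{2} \left(1 - i\right) e^{\frac{7 \sqrt{2} \omega \left(1 + i\right)}{8}}}{343}
  F(ω) = 2πi·ΣRes = - \frac{16 \sqrt{2} i \pi \left(\left(1 + i\right) e^{\frac{7 \sqrt{2} \omega \left(1 - i\right)}{8}} - \left(1 - i\right) e^{\frac{7 \sqrt{2} \omega \left(1 + i\right)}{8}}\right)}{343} = \frac{64 \pi e^{\frac{7 \sqrt{2} \omega}{8}} \cos{\left(\frac{7 \sqrt{2} \omega}{8} + \frac{\pi}{4} \right)}}{343}

Both cases combine into a single formula in |ω|:

F(ω) = \frac{64 \pi e^{- \frac{7 \sqrt{2} \left|{\omega}\right|}{8}} \sin{\left(\frac{7 \sqrt{2} \left|{\omega}\right|}{8} + \frac{\pi}{4} \right)}}{343}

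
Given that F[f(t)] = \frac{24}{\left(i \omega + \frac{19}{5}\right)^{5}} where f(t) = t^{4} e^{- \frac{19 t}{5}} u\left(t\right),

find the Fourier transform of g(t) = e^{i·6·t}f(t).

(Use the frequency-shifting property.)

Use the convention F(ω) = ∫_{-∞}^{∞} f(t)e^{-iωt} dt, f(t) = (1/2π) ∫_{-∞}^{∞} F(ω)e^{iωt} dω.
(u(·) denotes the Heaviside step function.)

F[g](ω) = \frac{75000}{\left(5 i \left(\omega - 6\right) + 19\right)^{5}}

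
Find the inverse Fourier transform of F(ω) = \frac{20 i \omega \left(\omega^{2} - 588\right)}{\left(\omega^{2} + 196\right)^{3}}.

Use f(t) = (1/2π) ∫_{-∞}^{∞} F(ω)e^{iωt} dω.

f(t) = 5 t e^{- 14 \left|{t}\right|} \left|{t}\right|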